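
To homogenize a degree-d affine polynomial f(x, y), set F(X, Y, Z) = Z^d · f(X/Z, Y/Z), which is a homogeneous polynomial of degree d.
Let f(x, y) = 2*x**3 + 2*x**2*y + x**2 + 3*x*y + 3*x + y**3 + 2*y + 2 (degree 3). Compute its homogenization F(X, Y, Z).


F(X, Y, Z) = 2*X**3 + 2*X**2*Y + X**2*Z + 3*X*Y*Z + 3*X*Z**2 + Y**3 + 2*Y*Z**2 + 2*Z**3

deg(f) = 3.
Substitute x = X/Z, y = Y/Z into f, then multiply by Z^3.
  monomial 2·x^3·y^0 ↦ 2·X^3·Y^0·Z^0.
  monomial 2·x^2·y^1 ↦ 2·X^2·Y^1·Z^0.
  monomial 1·x^2·y^0 ↦ 1·X^2·Y^0·Z^1.
  monomial 3·x^1·y^1 ↦ 3·X^1·Y^1·Z^1.
  monomial 3·x^1·y^0 ↦ 3·X^1·Y^0·Z^2.
  monomial 1·x^0·y^3 ↦ 1·X^0·Y^3·Z^0.
  monomial 2·x^0·y^1 ↦ 2·X^0·Y^1·Z^2.
  monomial 2·x^0·y^0 ↦ 2·X^0·Y^0·Z^3.
Collecting: F(X, Y, Z) = 2*X**3 + 2*X**2*Y + X**2*Z + 3*X*Y*Z + 3*X*Z**2 + Y**3 + 2*Y*Z**2 + 2*Z**3.


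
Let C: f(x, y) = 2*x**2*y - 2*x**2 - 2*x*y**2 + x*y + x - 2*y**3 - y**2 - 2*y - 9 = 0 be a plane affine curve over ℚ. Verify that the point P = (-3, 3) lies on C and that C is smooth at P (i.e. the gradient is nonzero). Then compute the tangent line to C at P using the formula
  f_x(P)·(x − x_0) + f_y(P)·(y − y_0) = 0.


Tangent line at P: -38*x - 11*y - 81 = 0.

Step 1: f(-3, 3) = 0, so P lies on C.
Step 2: partial derivatives
  f_x(x, y) = 4*x*y - 4*x - 2*y**2 + y + 1, f_y(x, y) = 2*x**2 - 4*x*y + x - 6*y**2 - 2*y - 2.
  f_x(P) = -38, f_y(P) = -11 (gradient nonzero, so P is smooth).
Step 3: tangent line at P: -38·(x − -3) + -11·(y − 3) = 0.
Expanding: -38*x - 11*y - 81 = 0.


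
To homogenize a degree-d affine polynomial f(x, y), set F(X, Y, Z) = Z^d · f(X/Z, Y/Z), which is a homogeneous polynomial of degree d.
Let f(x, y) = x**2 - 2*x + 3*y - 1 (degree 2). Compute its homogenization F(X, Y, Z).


F(X, Y, Z) = X**2 - 2*X*Z + 3*Y*Z - Z**2

deg(f) = 2.
Substitute x = X/Z, y = Y/Z into f, then multiply by Z^2.
  monomial 1·x^2·y^0 ↦ 1·X^2·Y^0·Z^0.
  monomial -2·x^1·y^0 ↦ -2·X^1·Y^0·Z^1.
  monomial 3·x^0·y^1 ↦ 3·X^0·Y^1·Z^1.
  monomial -1·x^0·y^0 ↦ -1·X^0·Y^0·Z^2.
Collecting: F(X, Y, Z) = X**2 - 2*X*Z + 3*Y*Z - Z**2.


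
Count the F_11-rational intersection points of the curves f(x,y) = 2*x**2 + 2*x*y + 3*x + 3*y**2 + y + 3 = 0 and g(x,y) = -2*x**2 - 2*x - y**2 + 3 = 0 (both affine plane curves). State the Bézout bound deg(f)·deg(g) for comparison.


Common zeros: {(7, 10)}; count = 1; Bézout bound = 4.

deg(f) = 2, deg(g) = 2, so Bézout bound = 4.
Scan x ∈ F_11. For each x, list the y ∈ F_11 with f(x, y) ≡ 0 and those with g(x, y) ≡ 0 (mod 11); the common zeros in that column are the intersection.
  x = 0: f ≡ 0 at y ∈ {3, 4}; g ≡ 0 at y ∈ {5, 6}; common: ∅.
  x = 1: f ≡ 0 at y ∈ {3, 7}; g ≡ 0 at y ∈ ∅; common: ∅.
  x = 2: f ≡ 0 at y ∈ ∅; g ≡ 0 at y ∈ ∅; common: ∅.
  x = 3: f ≡ 0 at y ∈ ∅; g ≡ 0 at y ∈ {1, 10}; common: ∅.
  x = 4: f ≡ 0 at y ∈ {2, 6}; g ≡ 0 at y ∈ ∅; common: ∅.
  x = 5: f ≡ 0 at y ∈ {5, 6}; g ≡ 0 at y ∈ {3, 8}; common: ∅.
  x = 6: f ≡ 0 at y ∈ ∅; g ≡ 0 at y ∈ ∅; common: ∅.
  x = 7: f ≡ 0 at y ∈ {7, 10}; g ≡ 0 at y ∈ {1, 10}; common: {10}.
  x = 8: f ≡ 0 at y ∈ ∅; g ≡ 0 at y ∈ ∅; common: ∅.
  x = 9: f ≡ 0 at y ∈ {2, 10}; g ≡ 0 at y ∈ ∅; common: ∅.
  x = 10: f ≡ 0 at y ∈ ∅; g ≡ 0 at y ∈ {5, 6}; common: ∅.
Collecting: common zeros = {(7, 10)}, so the count is 1.
Comparison with the Bézout bound: 1 ≤ 4 = deg(f)·deg(g), as expected for curves with no common component (the affine F_11-count falls short of the bound because intersections may lie at infinity, over extension fields, or carry multiplicity).


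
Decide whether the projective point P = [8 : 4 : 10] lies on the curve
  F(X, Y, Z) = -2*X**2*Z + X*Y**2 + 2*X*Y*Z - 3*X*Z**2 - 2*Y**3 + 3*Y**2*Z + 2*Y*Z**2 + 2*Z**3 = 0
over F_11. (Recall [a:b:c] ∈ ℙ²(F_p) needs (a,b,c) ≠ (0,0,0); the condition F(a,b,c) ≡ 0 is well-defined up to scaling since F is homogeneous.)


F(8,4,10) ≡ 9 (mod 11); P is NOT on the curve.

Evaluate F(8, 4, 10) term-by-term (mod 11).
  -2*X**2*Z ↦ -2·64·1·10 = -1280
  X*Y**2 ↦ 1·8·16·1 = 128
  2*X*Y*Z ↦ 2·8·4·10 = 640
  -3*X*Z**2 ↦ -3·8·1·100 = -2400
  -2*Y**3 ↦ -2·1·64·1 = -128
  3*Y**2*Z ↦ 3·1·16·10 = 480
  2*Y*Z**2 ↦ 2·1·4·100 = 800
  2*Z**3 ↦ 2·1·1·1000 = 2000
Sum: F(8, 4, 10) = (-1280) + (128) + (640) + (-2400) + (-128) + (480) + (800) + (2000) = 240.
Reducing mod 11: 240 ≡ 9 (mod 11).
Since F(a, b, c) ≡ 9 ≠ 0 (mod 11), P does NOT lie on the curve.


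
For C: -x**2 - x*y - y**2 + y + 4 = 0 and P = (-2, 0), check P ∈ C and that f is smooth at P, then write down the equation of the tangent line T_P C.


Tangent line at P: 4*x + 3*y + 8 = 0.

Step 1: f(-2, 0) = 0, so P lies on C.
Step 2: partial derivatives
  f_x(x, y) = -2*x - y, f_y(x, y) = -x - 2*y + 1.
  f_x(P) = 4, f_y(P) = 3 (gradient nonzero, so P is smooth).
Step 3: tangent line at P: 4·(x − -2) + 3·(y − 0) = 0.
Expanding: 4*x + 3*y + 8 = 0.


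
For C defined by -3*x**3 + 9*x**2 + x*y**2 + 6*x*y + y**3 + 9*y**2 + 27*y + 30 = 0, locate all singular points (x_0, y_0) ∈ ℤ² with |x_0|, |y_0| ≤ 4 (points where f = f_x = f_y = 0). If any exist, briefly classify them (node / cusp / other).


Singular points: {(1, -3)}; classification: cusp.

Compute partial derivatives:
  f_x = -9*x**2 + 18*x + y**2 + 6*y.
  f_y = 2*x*y + 6*x + 3*y**2 + 18*y + 27.
Scan x_0 ∈ {−4, ..., 4}. For each x_0, f_y(x_0, y) is a polynomial in y; find its integer roots y ∈ {−4, ..., 4}, then test f_x and f at those candidates.
  x = -4: f_y(-4, y) = 3*y**2 + 10*y + 3; vanishes at y ∈ {-3}. (-4, -3): f_x = -225 ≠ 0.
  x = -3: f_y(-3, y) = 3*y**2 + 12*y + 9; vanishes at y ∈ {-3, -1}. (-3, -3): f_x = -144 ≠ 0; (-3, -1): f_x = -140 ≠ 0.
  x = -2: f_y(-2, y) = 3*y**2 + 14*y + 15; vanishes at y ∈ {-3}. (-2, -3): f_x = -81 ≠ 0.
  x = -1: f_y(-1, y) = 3*y**2 + 16*y + 21; vanishes at y ∈ {-3}. (-1, -3): f_x = -36 ≠ 0.
  x = 0: f_y(0, y) = 3*y**2 + 18*y + 27; vanishes at y ∈ {-3}. (0, -3): f_x = -9 ≠ 0.
  x = 1: f_y(1, y) = 3*y**2 + 20*y + 33; vanishes at y ∈ {-3}. (1, -3): f_x = 0, f = 0 — SINGULAR.
  x = 2: f_y(2, y) = 3*y**2 + 22*y + 39; vanishes at y ∈ {-3}. (2, -3): f_x = -9 ≠ 0.
  x = 3: f_y(3, y) = 3*y**2 + 24*y + 45; vanishes at y ∈ {-3}. (3, -3): f_x = -36 ≠ 0.
  x = 4: f_y(4, y) = 3*y**2 + 26*y + 51; vanishes at y ∈ {-3}. (4, -3): f_x = -81 ≠ 0.
Only singular point on the grid: (1, -3).
Classify: substitute x = 1 + u, y = -3 + v and expand: f = -3*u**3 + u*v**2 + v**3 + v**2.
No constant or linear terms (consistent with a singular point). Quadratic part: v**2. Cubic part: -3*u**3 + u*v**2 + v**3.
The quadratic part v**2 is a perfect square, so there is a single (double) tangent line v = 0, i.e. y = -3. Restricting the cubic part to that line (v = 0) leaves -3*u**3 ≠ 0, so f is not divisible by v and the branch is v² ≈ 3*u**3 to lowest order — this is a cusp.
Classification: cusp.


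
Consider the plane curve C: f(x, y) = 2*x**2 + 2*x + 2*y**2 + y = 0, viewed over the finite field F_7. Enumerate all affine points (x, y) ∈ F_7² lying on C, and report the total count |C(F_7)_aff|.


Affine F_7-points: {(0, 0), (0, 3), (1, 1), (1, 2), (5, 1), (5, 2), (6, 0), (6, 3)}; count = 8.

For each of the 49 pairs (x, y) ∈ F_7², evaluate f(x, y) mod 7. Record the zeros.
  x = 0: [0↦0, 1↦3, 2↦3, 3↦0, 4↦1, 5↦6, 6↦1]  zeros at y ∈ {0, 3}
  x = 1: [0↦4, 1↦0, 2↦0, 3↦4, 4↦5, 5↦3, 6↦5]  zeros at y ∈ {1, 2}
  x = 2: [0↦5, 1↦1, 2↦1, 3↦5, 4↦6, 5↦4, 6↦6]  zeros at y ∈ ∅
  x = 3: [0↦3, 1↦6, 2↦6, 3↦3, 4↦4, 5↦2, 6↦4]  zeros at y ∈ ∅
  x = 4: [0↦5, 1↦1, 2↦1, 3↦5, 4↦6, 5↦4, 6↦6]  zeros at y ∈ ∅
  x = 5: [0↦4, 1↦0, 2↦0, 3↦4, 4↦5, 5↦3, 6↦5]  zeros at y ∈ {1, 2}
  x = 6: [0↦0, 1↦3, 2↦3, 3↦0, 4↦1, 5↦6, 6↦1]  zeros at y ∈ {0, 3}
Collecting zeros: affine points = {(0, 0), (0, 3), (1, 1), (1, 2), (5, 1), (5, 2), (6, 0), (6, 3)}.
Total count |C(F_7)_aff| = 8.


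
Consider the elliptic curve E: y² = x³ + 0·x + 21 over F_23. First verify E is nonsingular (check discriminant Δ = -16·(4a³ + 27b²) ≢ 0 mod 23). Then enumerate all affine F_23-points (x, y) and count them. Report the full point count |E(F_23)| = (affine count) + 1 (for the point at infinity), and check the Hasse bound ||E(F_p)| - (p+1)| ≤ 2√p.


Affine points = {(2, 11), (2, 12), (3, 5), (3, 18), (4, 4), (4, 19), (5, 10), (5, 13), (8, 2), (8, 21), (10, 3), (10, 20), (11, 8), (11, 15), (12, 1), (12, 22), (16, 0), (17, 9), (17, 14), (19, 7), (19, 16), (21, 6), (21, 17)}; affine count = 23; |E(F_23)| = 24.

Discriminant check: Δ ∝ 4a³ + 27b² = 4·0³ + 27·21² = 4·0 + 27·441 ≡ 16 (mod 23). Nonzero ⇒ E is nonsingular.
For each x ∈ F_23, compute rhs = x³ + 0·x + 21 mod 23, then count y ∈ F_23 with y² ≡ rhs.
  x = 0: rhs = 21, matching y values: none (0 points).
  x = 1: rhs = 22, matching y values: none (0 points).
  x = 2: rhs = 6, matching y values: 11, 12 (2 points).
  x = 3: rhs = 2, matching y values: 5, 18 (2 points).
  x = 4: rhs = 16, matching y values: 4, 19 (2 points).
  x = 5: rhs = 8, matching y values: 10, 13 (2 points).
  x = 6: rhs = 7, matching y values: none (0 points).
  x = 7: rhs = 19, matching y values: none (0 points).
  x = 8: rhs = 4, matching y values: 2, 21 (2 points).
  x = 9: rhs = 14, matching y values: none (0 points).
  x = 10: rhs = 9, matching y values: 3, 20 (2 points).
  x = 11: rhs = 18, matching y values: 8, 15 (2 points).
  x = 12: rhs = 1, matching y values: 1, 22 (2 points).
  x = 13: rhs = 10, matching y values: none (0 points).
  x = 14: rhs = 5, matching y values: none (0 points).
  x = 15: rhs = 15, matching y values: none (0 points).
  x = 16: rhs = 0, matching y values: 0 (1 points).
  x = 17: rhs = 12, matching y values: 9, 14 (2 points).
  x = 18: rhs = 11, matching y values: none (0 points).
  x = 19: rhs = 3, matching y values: 7, 16 (2 points).
  x = 20: rhs = 17, matching y values: none (0 points).
  x = 21: rhs = 13, matching y values: 6, 17 (2 points).
  x = 22: rhs = 20, matching y values: none (0 points).
Total affine count: 23.
Full point count |E(F_23)| = 23 + 1 = 24.
Hasse bound: |24 − (23+1)| = |0| = 0 ≤ 2√23 ≈ 9.5917 ✓.


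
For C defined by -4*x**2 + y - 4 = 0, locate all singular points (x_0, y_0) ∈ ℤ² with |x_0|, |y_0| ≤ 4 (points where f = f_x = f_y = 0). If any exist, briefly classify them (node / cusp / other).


No singular points in the scanned grid; C is smooth there.

Compute partial derivatives:
  f_x = -8*x.
  f_y = 1.
f_y = 1 is a nonzero constant, so f_y never vanishes: no point (x, y) can satisfy f = f_x = f_y = 0. In particular no (x, y) ∈ {−4, ..., 4}² is singular; the curve is smooth.


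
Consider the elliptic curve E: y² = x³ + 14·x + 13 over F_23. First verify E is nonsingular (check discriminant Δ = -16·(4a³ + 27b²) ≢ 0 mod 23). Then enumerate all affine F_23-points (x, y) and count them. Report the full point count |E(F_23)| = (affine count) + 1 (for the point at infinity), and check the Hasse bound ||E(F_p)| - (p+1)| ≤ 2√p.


Affine points = {(0, 6), (0, 17), (2, 7), (2, 16), (3, 6), (3, 17), (4, 8), (4, 15), (5, 1), (5, 22), (8, 4), (8, 19), (10, 7), (10, 16), (11, 7), (11, 16), (12, 0), (13, 0), (14, 3), (14, 20), (16, 3), (16, 20), (17, 9), (17, 14), (18, 5), (18, 18), (19, 10), (19, 13), (20, 6), (20, 17), (21, 0)}; affine count = 31; |E(F_23)| = 32.

Discriminant check: Δ ∝ 4a³ + 27b² = 4·14³ + 27·13² = 4·2744 + 27·169 ≡ 14 (mod 23). Nonzero ⇒ E is nonsingular.
For each x ∈ F_23, compute rhs = x³ + 14·x + 13 mod 23, then count y ∈ F_23 with y² ≡ rhs.
  x = 0: rhs = 13, matching y values: 6, 17 (2 points).
  x = 1: rhs = 5, matching y values: none (0 points).
  x = 2: rhs = 3, matching y values: 7, 16 (2 points).
  x = 3: rhs = 13, matching y values: 6, 17 (2 points).
  x = 4: rhs = 18, matching y values: 8, 15 (2 points).
  x = 5: rhs = 1, matching y values: 1, 22 (2 points).
  x = 6: rhs = 14, matching y values: none (0 points).
  x = 7: rhs = 17, matching y values: none (0 points).
  x = 8: rhs = 16, matching y values: 4, 19 (2 points).
  x = 9: rhs = 17, matching y values: none (0 points).
  x = 10: rhs = 3, matching y values: 7, 16 (2 points).
  x = 11: rhs = 3, matching y values: 7, 16 (2 points).
  x = 12: rhs = 0, matching y values: 0 (1 points).
  x = 13: rhs = 0, matching y values: 0 (1 points).
  x = 14: rhs = 9, matching y values: 3, 20 (2 points).
  x = 15: rhs = 10, matching y values: none (0 points).
  x = 16: rhs = 9, matching y values: 3, 20 (2 points).
  x = 17: rhs = 12, matching y values: 9, 14 (2 points).
  x = 18: rhs = 2, matching y values: 5, 18 (2 points).
  x = 19: rhs = 8, matching y values: 10, 13 (2 points).
  x = 20: rhs = 13, matching y values: 6, 17 (2 points).
  x = 21: rhs = 0, matching y values: 0 (1 points).
  x = 22: rhs = 21, matching y values: none (0 points).
Total affine count: 31.
Full point count |E(F_23)| = 31 + 1 = 32.
Hasse bound: |32 − (23+1)| = |8| = 8 ≤ 2√23 ≈ 9.5917 ✓.


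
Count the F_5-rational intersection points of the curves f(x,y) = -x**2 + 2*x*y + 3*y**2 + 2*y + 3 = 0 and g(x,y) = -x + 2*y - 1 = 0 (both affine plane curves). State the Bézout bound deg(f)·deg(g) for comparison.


Common zeros: ∅; count = 0; Bézout bound = 2.

deg(f) = 2, deg(g) = 1, so Bézout bound = 2.
Scan x ∈ F_5. For each x, list the y ∈ F_5 with f(x, y) ≡ 0 and those with g(x, y) ≡ 0 (mod 5); the common zeros in that column are the intersection.
  x = 0: f ≡ 0 at y ∈ ∅; g ≡ 0 at y ∈ {3}; common: ∅.
  x = 1: f ≡ 0 at y ∈ ∅; g ≡ 0 at y ∈ {1}; common: ∅.
  x = 2: f ≡ 0 at y ∈ ∅; g ≡ 0 at y ∈ {4}; common: ∅.
  x = 3: f ≡ 0 at y ∈ {1, 3}; g ≡ 0 at y ∈ {2}; common: ∅.
  x = 4: f ≡ 0 at y ∈ {1, 4}; g ≡ 0 at y ∈ {0}; common: ∅.
Collecting: common zeros = ∅, so the count is 0.
Comparison with the Bézout bound: 0 ≤ 2 = deg(f)·deg(g), as expected for curves with no common component (the affine F_5-count falls short of the bound because intersections may lie at infinity, over extension fields, or carry multiplicity).


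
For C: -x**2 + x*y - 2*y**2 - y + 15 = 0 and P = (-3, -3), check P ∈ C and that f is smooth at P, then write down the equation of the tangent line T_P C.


Tangent line at P: 3*x + 8*y + 33 = 0.

Step 1: f(-3, -3) = 0, so P lies on C.
Step 2: partial derivatives
  f_x(x, y) = -2*x + y, f_y(x, y) = x - 4*y - 1.
  f_x(P) = 3, f_y(P) = 8 (gradient nonzero, so P is smooth).
Step 3: tangent line at P: 3·(x − -3) + 8·(y − -3) = 0.
Expanding: 3*x + 8*y + 33 = 0.


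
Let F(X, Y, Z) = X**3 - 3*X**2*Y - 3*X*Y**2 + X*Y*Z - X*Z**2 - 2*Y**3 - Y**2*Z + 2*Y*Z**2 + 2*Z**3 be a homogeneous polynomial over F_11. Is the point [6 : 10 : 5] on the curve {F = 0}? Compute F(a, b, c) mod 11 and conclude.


F(6,10,5) ≡ 4 (mod 11); P is NOT on the curve.

Evaluate F(6, 10, 5) term-by-term (mod 11).
  X**3 ↦ 1·216·1·1 = 216
  -3*X**2*Y ↦ -3·36·10·1 = -1080
  -3*X*Y**2 ↦ -3·6·100·1 = -1800
  X*Y*Z ↦ 1·6·10·5 = 300
  -X*Z**2 ↦ -1·6·1·25 = -150
  -2*Y**3 ↦ -2·1·1000·1 = -2000
  -Y**2*Z ↦ -1·1·100·5 = -500
  2*Y*Z**2 ↦ 2·1·10·25 = 500
  2*Z**3 ↦ 2·1·1·125 = 250
Sum: F(6, 10, 5) = (216) + (-1080) + (-1800) + (300) + (-150) + (-2000) + (-500) + (500) + (250) = -4264.
Reducing mod 11: -4264 ≡ 4 (mod 11).
Since F(a, b, c) ≡ 4 ≠ 0 (mod 11), P does NOT lie on the curve.


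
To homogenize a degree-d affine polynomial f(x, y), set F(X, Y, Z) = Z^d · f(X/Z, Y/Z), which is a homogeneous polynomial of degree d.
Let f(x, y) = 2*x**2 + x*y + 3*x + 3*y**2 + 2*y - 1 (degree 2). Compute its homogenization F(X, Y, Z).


F(X, Y, Z) = 2*X**2 + X*Y + 3*X*Z + 3*Y**2 + 2*Y*Z - Z**2

deg(f) = 2.
Substitute x = X/Z, y = Y/Z into f, then multiply by Z^2.
  monomial 2·x^2·y^0 ↦ 2·X^2·Y^0·Z^0.
  monomial 1·x^1·y^1 ↦ 1·X^1·Y^1·Z^0.
  monomial 3·x^1·y^0 ↦ 3·X^1·Y^0·Z^1.
  monomial 3·x^0·y^2 ↦ 3·X^0·Y^2·Z^0.
  monomial 2·x^0·y^1 ↦ 2·X^0·Y^1·Z^1.
  monomial -1·x^0·y^0 ↦ -1·X^0·Y^0·Z^2.
Collecting: F(X, Y, Z) = 2*X**2 + X*Y + 3*X*Z + 3*Y**2 + 2*Y*Z - Z**2.


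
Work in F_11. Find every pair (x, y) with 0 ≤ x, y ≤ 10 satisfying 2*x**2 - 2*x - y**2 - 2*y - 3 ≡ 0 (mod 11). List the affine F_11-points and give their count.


Affine F_11-points: {(0, 2), (0, 7), (1, 2), (1, 7), (4, 10), (5, 3), (5, 6), (6, 4), (6, 5), (7, 3), (7, 6), (8, 10)}; count = 12.

For each of the 121 pairs (x, y) ∈ F_11², evaluate f(x, y) mod 11. Record the zeros.
  x = 0: [0↦8, 1↦5, 2↦0, 3↦4, 4↦6, 5↦6, 6↦4, 7↦0, 8↦5, 9↦8, 10↦9]  zeros at y ∈ {2, 7}
  x = 1: [0↦8, 1↦5, 2↦0, 3↦4, 4↦6, 5↦6, 6↦4, 7↦0, 8↦5, 9↦8, 10↦9]  zeros at y ∈ {2, 7}
  x = 2: [0↦1, 1↦9, 2↦4, 3↦8, 4↦10, 5↦10, 6↦8, 7↦4, 8↦9, 9↦1, 10↦2]  zeros at y ∈ ∅
  x = 3: [0↦9, 1↦6, 2↦1, 3↦5, 4↦7, 5↦7, 6↦5, 7↦1, 8↦6, 9↦9, 10↦10]  zeros at y ∈ ∅
  x = 4: [0↦10, 1↦7, 2↦2, 3↦6, 4↦8, 5↦8, 6↦6, 7↦2, 8↦7, 9↦10, 10↦0]  zeros at y ∈ {10}
  x = 5: [0↦4, 1↦1, 2↦7, 3↦0, 4↦2, 5↦2, 6↦0, 7↦7, 8↦1, 9↦4, 10↦5]  zeros at y ∈ {3, 6}
  x = 6: [0↦2, 1↦10, 2↦5, 3↦9, 4↦0, 5↦0, 6↦9, 7↦5, 8↦10, 9↦2, 10↦3]  zeros at y ∈ {4, 5}
  x = 7: [0↦4, 1↦1, 2↦7, 3↦0, 4↦2, 5↦2, 6↦0, 7↦7, 8↦1, 9↦4, 10↦5]  zeros at y ∈ {3, 6}
  x = 8: [0↦10, 1↦7, 2↦2, 3↦6, 4↦8, 5↦8, 6↦6, 7↦2, 8↦7, 9↦10, 10↦0]  zeros at y ∈ {10}
  x = 9: [0↦9, 1↦6, 2↦1, 3↦5, 4↦7, 5↦7, 6↦5, 7↦1, 8↦6, 9↦9, 10↦10]  zeros at y ∈ ∅
  x = 10: [0↦1, 1↦9, 2↦4, 3↦8, 4↦10, 5↦10, 6↦8, 7↦4, 8↦9, 9↦1, 10↦2]  zeros at y ∈ ∅
Collecting zeros: affine points = {(0, 2), (0, 7), (1, 2), (1, 7), (4, 10), (5, 3), (5, 6), (6, 4), (6, 5), (7, 3), (7, 6), (8, 10)}.
Total count |C(F_11)_aff| = 12.


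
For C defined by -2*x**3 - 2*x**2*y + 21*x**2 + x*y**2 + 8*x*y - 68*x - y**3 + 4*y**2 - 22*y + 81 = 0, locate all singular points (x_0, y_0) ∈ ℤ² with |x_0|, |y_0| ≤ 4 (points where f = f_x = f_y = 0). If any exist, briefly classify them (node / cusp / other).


Singular points: {(3, 2)}; classification: node.

Compute partial derivatives:
  f_x = -6*x**2 - 4*x*y + 42*x + y**2 + 8*y - 68.
  f_y = -2*x**2 + 2*x*y + 8*x - 3*y**2 + 8*y - 22.
Scan x_0 ∈ {−4, ..., 4}. For each x_0, f_y(x_0, y) is a polynomial in y; find its integer roots y ∈ {−4, ..., 4}, then test f_x and f at those candidates.
  x = -4: f_y(-4, y) = -3*y**2 - 86; no integer root y with |y| ≤ 4.
  x = -3: f_y(-3, y) = -3*y**2 + 2*y - 64; no integer root y with |y| ≤ 4.
  x = -2: f_y(-2, y) = -3*y**2 + 4*y - 46; no integer root y with |y| ≤ 4.
  x = -1: f_y(-1, y) = -3*y**2 + 6*y - 32; no integer root y with |y| ≤ 4.
  x = 0: f_y(0, y) = -3*y**2 + 8*y - 22; no integer root y with |y| ≤ 4.
  x = 1: f_y(1, y) = -3*y**2 + 10*y - 16; no integer root y with |y| ≤ 4.
  x = 2: f_y(2, y) = -3*y**2 + 12*y - 14; no integer root y with |y| ≤ 4.
  x = 3: f_y(3, y) = -3*y**2 + 14*y - 16; vanishes at y ∈ {2}. (3, 2): f_x = 0, f = 0 — SINGULAR.
  x = 4: f_y(4, y) = -3*y**2 + 16*y - 22; no integer root y with |y| ≤ 4.
Only singular point on the grid: (3, 2).
Classify: substitute x = 3 + u, y = 2 + v and expand: f = -2*u**3 - 2*u**2*v - u**2 + u*v**2 - v**3 + v**2.
No constant or linear terms (consistent with a singular point). Quadratic part: -u**2 + v**2. Cubic part: -2*u**3 - 2*u**2*v + u*v**2 - v**3.
The quadratic part v**2 - u**2 = (v − u)(v + u) splits into two distinct linear factors, so there are two distinct tangent lines y − 2 = ±(x − 3) — this is a node (ordinary double point).
Classification: node.


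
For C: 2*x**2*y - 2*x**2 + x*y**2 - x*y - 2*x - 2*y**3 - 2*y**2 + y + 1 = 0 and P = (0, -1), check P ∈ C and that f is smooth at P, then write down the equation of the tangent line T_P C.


Tangent line at P: -y - 1 = 0.

Step 1: f(0, -1) = 0, so P lies on C.
Step 2: partial derivatives
  f_x(x, y) = 4*x*y - 4*x + y**2 - y - 2, f_y(x, y) = 2*x**2 + 2*x*y - x - 6*y**2 - 4*y + 1.
  f_x(P) = 0, f_y(P) = -1 (gradient nonzero, so P is smooth).
Step 3: tangent line at P: 0·(x − 0) + -1·(y − -1) = 0.
Expanding: -y - 1 = 0.


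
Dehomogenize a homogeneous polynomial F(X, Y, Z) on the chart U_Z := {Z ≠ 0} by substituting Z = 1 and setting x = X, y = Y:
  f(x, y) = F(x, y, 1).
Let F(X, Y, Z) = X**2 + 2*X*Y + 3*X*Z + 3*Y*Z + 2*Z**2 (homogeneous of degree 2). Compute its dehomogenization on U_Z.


f(x, y) = x**2 + 2*x*y + 3*x + 3*y + 2

On U_Z we set Z = 1. Each monomial c·X^i·Y^j·Z^k in F becomes c·x^i·y^j·1^k = c·x^i·y^j.
Substituting Z = 1: F(X, Y, 1) = x**2 + 2*x*y + 3*x + 3*y + 2.
Note: deg(f) ≤ deg(F) = 2; strict inequality happens when F is divisible by Z (lost terms).


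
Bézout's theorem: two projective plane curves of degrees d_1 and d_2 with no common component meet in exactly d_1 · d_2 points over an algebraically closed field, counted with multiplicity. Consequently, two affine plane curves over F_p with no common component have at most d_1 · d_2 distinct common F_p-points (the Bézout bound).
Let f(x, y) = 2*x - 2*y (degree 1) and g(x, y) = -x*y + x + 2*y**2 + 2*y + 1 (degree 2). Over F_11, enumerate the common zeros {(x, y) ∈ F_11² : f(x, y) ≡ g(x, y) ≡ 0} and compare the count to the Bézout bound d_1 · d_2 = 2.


Common zeros: {(2, 2), (6, 6)}; count = 2; Bézout bound = 2.

deg(f) = 1, deg(g) = 2, so Bézout bound = 2.
Scan x ∈ F_11. For each x, list the y ∈ F_11 with f(x, y) ≡ 0 and those with g(x, y) ≡ 0 (mod 11); the common zeros in that column are the intersection.
  x = 0: f ≡ 0 at y ∈ {0}; g ≡ 0 at y ∈ ∅; common: ∅.
  x = 1: f ≡ 0 at y ∈ {1}; g ≡ 0 at y ∈ ∅; common: ∅.
  x = 2: f ≡ 0 at y ∈ {2}; g ≡ 0 at y ∈ {2, 9}; common: {2}.
  x = 3: f ≡ 0 at y ∈ {3}; g ≡ 0 at y ∈ ∅; common: ∅.
  x = 4: f ≡ 0 at y ∈ {4}; g ≡ 0 at y ∈ ∅; common: ∅.
  x = 5: f ≡ 0 at y ∈ {5}; g ≡ 0 at y ∈ {8, 10}; common: ∅.
  x = 6: f ≡ 0 at y ∈ {6}; g ≡ 0 at y ∈ {6, 7}; common: {6}.
  x = 7: f ≡ 0 at y ∈ {7}; g ≡ 0 at y ∈ {3, 5}; common: ∅.
  x = 8: f ≡ 0 at y ∈ {8}; g ≡ 0 at y ∈ ∅; common: ∅.
  x = 9: f ≡ 0 at y ∈ {9}; g ≡ 0 at y ∈ ∅; common: ∅.
  x = 10: f ≡ 0 at y ∈ {10}; g ≡ 0 at y ∈ {0, 4}; common: ∅.
Collecting: common zeros = {(2, 2), (6, 6)}, so the count is 2.
Comparison with the Bézout bound: 2 ≤ 2 = deg(f)·deg(g), as expected for curves with no common component (the bound is attained).


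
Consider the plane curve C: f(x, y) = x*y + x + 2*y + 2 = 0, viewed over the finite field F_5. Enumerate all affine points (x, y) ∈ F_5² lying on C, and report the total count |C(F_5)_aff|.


Affine F_5-points: {(0, 4), (1, 4), (2, 4), (3, 0), (3, 1), (3, 2), (3, 3), (3, 4), (4, 4)}; count = 9.

For each of the 25 pairs (x, y) ∈ F_5², evaluate f(x, y) mod 5. Record the zeros.
  x = 0: [0↦2, 1↦4, 2↦1, 3↦3, 4↦0]  zeros at y ∈ {4}
  x = 1: [0↦3, 1↦1, 2↦4, 3↦2, 4↦0]  zeros at y ∈ {4}
  x = 2: [0↦4, 1↦3, 2↦2, 3↦1, 4↦0]  zeros at y ∈ {4}
  x = 3: [0↦0, 1↦0, 2↦0, 3↦0, 4↦0]  zeros at y ∈ {0, 1, 2, 3, 4}
  x = 4: [0↦1, 1↦2, 2↦3, 3↦4, 4↦0]  zeros at y ∈ {4}
Collecting zeros: affine points = {(0, 4), (1, 4), (2, 4), (3, 0), (3, 1), (3, 2), (3, 3), (3, 4), (4, 4)}.
Total count |C(F_5)_aff| = 9.


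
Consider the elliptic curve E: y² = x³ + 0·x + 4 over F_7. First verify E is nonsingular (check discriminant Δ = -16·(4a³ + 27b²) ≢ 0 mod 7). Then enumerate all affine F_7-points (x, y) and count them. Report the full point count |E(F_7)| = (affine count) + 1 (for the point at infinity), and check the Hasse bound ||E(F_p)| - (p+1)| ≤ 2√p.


Affine points = {(0, 2), (0, 5)}; affine count = 2; |E(F_7)| = 3.

Discriminant check: Δ ∝ 4a³ + 27b² = 4·0³ + 27·4² = 4·0 + 27·16 ≡ 5 (mod 7). Nonzero ⇒ E is nonsingular.
For each x ∈ F_7, compute rhs = x³ + 0·x + 4 mod 7, then count y ∈ F_7 with y² ≡ rhs.
  x = 0: rhs = 4, matching y values: 2, 5 (2 points).
  x = 1: rhs = 5, matching y values: none (0 points).
  x = 2: rhs = 5, matching y values: none (0 points).
  x = 3: rhs = 3, matching y values: none (0 points).
  x = 4: rhs = 5, matching y values: none (0 points).
  x = 5: rhs = 3, matching y values: none (0 points).
  x = 6: rhs = 3, matching y values: none (0 points).
Total affine count: 2.
Full point count |E(F_7)| = 2 + 1 = 3.
Hasse bound: |3 − (7+1)| = |-5| = 5 ≤ 2√7 ≈ 5.2915 ✓.


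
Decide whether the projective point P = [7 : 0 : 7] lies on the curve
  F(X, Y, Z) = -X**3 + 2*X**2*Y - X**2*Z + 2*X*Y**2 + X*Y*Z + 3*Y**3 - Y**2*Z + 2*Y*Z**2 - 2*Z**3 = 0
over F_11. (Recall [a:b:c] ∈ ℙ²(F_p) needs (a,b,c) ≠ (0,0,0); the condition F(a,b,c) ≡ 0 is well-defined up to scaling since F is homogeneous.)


F(7,0,7) ≡ 3 (mod 11); P is NOT on the curve.

Evaluate F(7, 0, 7) term-by-term (mod 11).
  -X**3 ↦ -1·343·1·1 = -343
  2*X**2*Y ↦ 2·49·0·1 = 0
  -X**2*Z ↦ -1·49·1·7 = -343
  2*X*Y**2 ↦ 2·7·0·1 = 0
  X*Y*Z ↦ 1·7·0·7 = 0
  3*Y**3 ↦ 3·1·0·1 = 0
  -Y**2*Z ↦ -1·1·0·7 = 0
  2*Y*Z**2 ↦ 2·1·0·49 = 0
  -2*Z**3 ↦ -2·1·1·343 = -686
Sum: F(7, 0, 7) = (-343) + (0) + (-343) + (0) + (0) + (0) + (0) + (0) + (-686) = -1372.
Reducing mod 11: -1372 ≡ 3 (mod 11).
Since F(a, b, c) ≡ 3 ≠ 0 (mod 11), P does NOT lie on the curve.


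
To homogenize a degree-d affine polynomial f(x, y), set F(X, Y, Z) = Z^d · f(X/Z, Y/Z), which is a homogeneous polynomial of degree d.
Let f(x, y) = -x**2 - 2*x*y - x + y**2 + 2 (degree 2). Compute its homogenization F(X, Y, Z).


F(X, Y, Z) = -X**2 - 2*X*Y - X*Z + Y**2 + 2*Z**2

deg(f) = 2.
Substitute x = X/Z, y = Y/Z into f, then multiply by Z^2.
  monomial -1·x^2·y^0 ↦ -1·X^2·Y^0·Z^0.
  monomial -2·x^1·y^1 ↦ -2·X^1·Y^1·Z^0.
  monomial -1·x^1·y^0 ↦ -1·X^1·Y^0·Z^1.
  monomial 1·x^0·y^2 ↦ 1·X^0·Y^2·Z^0.
  monomial 2·x^0·y^0 ↦ 2·X^0·Y^0·Z^2.
Collecting: F(X, Y, Z) = -X**2 - 2*X*Y - X*Z + Y**2 + 2*Z**2.


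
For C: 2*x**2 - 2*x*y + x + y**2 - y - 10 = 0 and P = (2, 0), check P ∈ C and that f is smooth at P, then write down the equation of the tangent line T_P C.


Tangent line at P: 9*x - 5*y - 18 = 0.

Step 1: f(2, 0) = 0, so P lies on C.
Step 2: partial derivatives
  f_x(x, y) = 4*x - 2*y + 1, f_y(x, y) = -2*x + 2*y - 1.
  f_x(P) = 9, f_y(P) = -5 (gradient nonzero, so P is smooth).
Step 3: tangent line at P: 9·(x − 2) + -5·(y − 0) = 0.
Expanding: 9*x - 5*y - 18 = 0.


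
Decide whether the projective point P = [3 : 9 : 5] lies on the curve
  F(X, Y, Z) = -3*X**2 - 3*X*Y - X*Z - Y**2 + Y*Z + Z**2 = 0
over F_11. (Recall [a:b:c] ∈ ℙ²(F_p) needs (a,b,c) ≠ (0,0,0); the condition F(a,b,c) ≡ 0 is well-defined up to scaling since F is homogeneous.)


F(3,9,5) ≡ 9 (mod 11); P is NOT on the curve.

Evaluate F(3, 9, 5) term-by-term (mod 11).
  -3*X**2 ↦ -3·9·1·1 = -27
  -3*X*Y ↦ -3·3·9·1 = -81
  -X*Z ↦ -1·3·1·5 = -15
  -Y**2 ↦ -1·1·81·1 = -81
  Y*Z ↦ 1·1·9·5 = 45
  Z**2 ↦ 1·1·1·25 = 25
Sum: F(3, 9, 5) = (-27) + (-81) + (-15) + (-81) + (45) + (25) = -134.
Reducing mod 11: -134 ≡ 9 (mod 11).
Since F(a, b, c) ≡ 9 ≠ 0 (mod 11), P does NOT lie on the curve.


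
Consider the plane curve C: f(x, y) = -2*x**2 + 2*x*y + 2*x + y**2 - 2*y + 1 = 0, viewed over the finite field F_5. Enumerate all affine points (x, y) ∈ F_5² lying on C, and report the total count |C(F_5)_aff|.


Affine F_5-points: {(0, 1), (1, 2), (1, 3), (2, 1), (2, 2), (3, 3)}; count = 6.

For each of the 25 pairs (x, y) ∈ F_5², evaluate f(x, y) mod 5. Record the zeros.
  x = 0: [0↦1, 1↦0, 2↦1, 3↦4, 4↦4]  zeros at y ∈ {1}
  x = 1: [0↦1, 1↦2, 2↦0, 3↦0, 4↦2]  zeros at y ∈ {2, 3}
  x = 2: [0↦2, 1↦0, 2↦0, 3↦2, 4↦1]  zeros at y ∈ {1, 2}
  x = 3: [0↦4, 1↦4, 2↦1, 3↦0, 4↦1]  zeros at y ∈ {3}
  x = 4: [0↦2, 1↦4, 2↦3, 3↦4, 4↦2]  zeros at y ∈ ∅
Collecting zeros: affine points = {(0, 1), (1, 2), (1, 3), (2, 1), (2, 2), (3, 3)}.
Total count |C(F_5)_aff| = 6.


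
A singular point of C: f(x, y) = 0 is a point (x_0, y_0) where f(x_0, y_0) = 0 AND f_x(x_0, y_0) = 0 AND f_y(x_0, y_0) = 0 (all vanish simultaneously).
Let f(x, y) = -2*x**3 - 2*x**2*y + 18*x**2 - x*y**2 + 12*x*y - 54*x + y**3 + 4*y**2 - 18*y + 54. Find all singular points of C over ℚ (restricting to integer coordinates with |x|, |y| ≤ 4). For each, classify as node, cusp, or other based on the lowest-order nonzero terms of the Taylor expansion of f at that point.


Singular points: {(3, 0)}; classification: cusp.

Compute partial derivatives:
  f_x = -6*x**2 - 4*x*y + 36*x - y**2 + 12*y - 54.
  f_y = -2*x**2 - 2*x*y + 12*x + 3*y**2 + 8*y - 18.
Scan x_0 ∈ {−4, ..., 4}. For each x_0, f_y(x_0, y) is a polynomial in y; find its integer roots y ∈ {−4, ..., 4}, then test f_x and f at those candidates.
  x = -4: f_y(-4, y) = 3*y**2 + 16*y - 98; no integer root y with |y| ≤ 4.
  x = -3: f_y(-3, y) = 3*y**2 + 14*y - 72; no integer root y with |y| ≤ 4.
  x = -2: f_y(-2, y) = 3*y**2 + 12*y - 50; no integer root y with |y| ≤ 4.
  x = -1: f_y(-1, y) = 3*y**2 + 10*y - 32; vanishes at y ∈ {2}. (-1, 2): f_x = -68 ≠ 0.
  x = 0: f_y(0, y) = 3*y**2 + 8*y - 18; no integer root y with |y| ≤ 4.
  x = 1: f_y(1, y) = 3*y**2 + 6*y - 8; no integer root y with |y| ≤ 4.
  x = 2: f_y(2, y) = 3*y**2 + 4*y - 2; no integer root y with |y| ≤ 4.
  x = 3: f_y(3, y) = 3*y**2 + 2*y; vanishes at y ∈ {0}. (3, 0): f_x = 0, f = 0 — SINGULAR.
  x = 4: f_y(4, y) = 3*y**2 - 2; no integer root y with |y| ≤ 4.
Only singular point on the grid: (3, 0).
Classify: substitute x = 3 + u, y = 0 + v and expand: f = -2*u**3 - 2*u**2*v - u*v**2 + v**3 + v**2.
No constant or linear terms (consistent with a singular point). Quadratic part: v**2. Cubic part: -2*u**3 - 2*u**2*v - u*v**2 + v**3.
The quadratic part v**2 is a perfect square, so there is a single (double) tangent line v = 0, i.e. y = 0. Restricting the cubic part to that line (v = 0) leaves -2*u**3 ≠ 0, so f is not divisible by v and the branch is v² ≈ 2*u**3 to lowest order — this is a cusp.
Classification: cusp.


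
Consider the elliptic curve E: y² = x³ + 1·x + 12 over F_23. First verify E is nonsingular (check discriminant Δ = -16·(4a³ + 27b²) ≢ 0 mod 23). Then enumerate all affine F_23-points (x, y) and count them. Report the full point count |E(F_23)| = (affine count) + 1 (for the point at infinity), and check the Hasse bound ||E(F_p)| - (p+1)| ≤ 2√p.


Affine points = {(0, 9), (0, 14), (5, 2), (5, 21), (6, 2), (6, 21), (8, 7), (8, 16), (12, 2), (12, 21), (19, 6), (19, 17), (21, 5), (21, 18)}; affine count = 14; |E(F_23)| = 15.

Discriminant check: Δ ∝ 4a³ + 27b² = 4·1³ + 27·12² = 4·1 + 27·144 ≡ 5 (mod 23). Nonzero ⇒ E is nonsingular.
For each x ∈ F_23, compute rhs = x³ + 1·x + 12 mod 23, then count y ∈ F_23 with y² ≡ rhs.
  x = 0: rhs = 12, matching y values: 9, 14 (2 points).
  x = 1: rhs = 14, matching y values: none (0 points).
  x = 2: rhs = 22, matching y values: none (0 points).
  x = 3: rhs = 19, matching y values: none (0 points).
  x = 4: rhs = 11, matching y values: none (0 points).
  x = 5: rhs = 4, matching y values: 2, 21 (2 points).
  x = 6: rhs = 4, matching y values: 2, 21 (2 points).
  x = 7: rhs = 17, matching y values: none (0 points).
  x = 8: rhs = 3, matching y values: 7, 16 (2 points).
  x = 9: rhs = 14, matching y values: none (0 points).
  x = 10: rhs = 10, matching y values: none (0 points).
  x = 11: rhs = 20, matching y values: none (0 points).
  x = 12: rhs = 4, matching y values: 2, 21 (2 points).
  x = 13: rhs = 14, matching y values: none (0 points).
  x = 14: rhs = 10, matching y values: none (0 points).
  x = 15: rhs = 21, matching y values: none (0 points).
  x = 16: rhs = 7, matching y values: none (0 points).
  x = 17: rhs = 20, matching y values: none (0 points).
  x = 18: rhs = 20, matching y values: none (0 points).
  x = 19: rhs = 13, matching y values: 6, 17 (2 points).
  x = 20: rhs = 5, matching y values: none (0 points).
  x = 21: rhs = 2, matching y values: 5, 18 (2 points).
  x = 22: rhs = 10, matching y values: none (0 points).
Total affine count: 14.
Full point count |E(F_23)| = 14 + 1 = 15.
Hasse bound: |15 − (23+1)| = |-9| = 9 ≤ 2√23 ≈ 9.5917 ✓.


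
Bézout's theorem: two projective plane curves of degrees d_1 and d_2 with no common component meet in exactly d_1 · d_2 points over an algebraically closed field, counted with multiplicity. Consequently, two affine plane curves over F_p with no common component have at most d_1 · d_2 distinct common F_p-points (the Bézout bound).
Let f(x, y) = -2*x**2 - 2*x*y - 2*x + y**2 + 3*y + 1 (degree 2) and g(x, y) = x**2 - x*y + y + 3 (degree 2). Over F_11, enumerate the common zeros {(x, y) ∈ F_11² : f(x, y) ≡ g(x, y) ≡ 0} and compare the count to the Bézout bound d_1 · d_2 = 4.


Common zeros: {(4, 10)}; count = 1; Bézout bound = 4.

deg(f) = 2, deg(g) = 2, so Bézout bound = 4.
Scan x ∈ F_11. For each x, list the y ∈ F_11 with f(x, y) ≡ 0 and those with g(x, y) ≡ 0 (mod 11); the common zeros in that column are the intersection.
  x = 0: f ≡ 0 at y ∈ {2, 6}; g ≡ 0 at y ∈ {8}; common: ∅.
  x = 1: f ≡ 0 at y ∈ ∅; g ≡ 0 at y ∈ ∅; common: ∅.
  x = 2: f ≡ 0 at y ∈ {0, 1}; g ≡ 0 at y ∈ {7}; common: ∅.
  x = 3: f ≡ 0 at y ∈ ∅; g ≡ 0 at y ∈ {6}; common: ∅.
  x = 4: f ≡ 0 at y ∈ {6, 10}; g ≡ 0 at y ∈ {10}; common: {10}.
  x = 5: f ≡ 0 at y ∈ ∅; g ≡ 0 at y ∈ {7}; common: ∅.
  x = 6: f ≡ 0 at y ∈ ∅; g ≡ 0 at y ∈ {10}; common: ∅.
  x = 7: f ≡ 0 at y ∈ {1, 10}; g ≡ 0 at y ∈ {5}; common: ∅.
  x = 8: f ≡ 0 at y ∈ {0, 2}; g ≡ 0 at y ∈ {8}; common: ∅.
  x = 9: f ≡ 0 at y ∈ ∅; g ≡ 0 at y ∈ {5}; common: ∅.
  x = 10: f ≡ 0 at y ∈ ∅; g ≡ 0 at y ∈ {9}; common: ∅.
Collecting: common zeros = {(4, 10)}, so the count is 1.
Comparison with the Bézout bound: 1 ≤ 4 = deg(f)·deg(g), as expected for curves with no common component (the affine F_11-count falls short of the bound because intersections may lie at infinity, over extension fields, or carry multiplicity).


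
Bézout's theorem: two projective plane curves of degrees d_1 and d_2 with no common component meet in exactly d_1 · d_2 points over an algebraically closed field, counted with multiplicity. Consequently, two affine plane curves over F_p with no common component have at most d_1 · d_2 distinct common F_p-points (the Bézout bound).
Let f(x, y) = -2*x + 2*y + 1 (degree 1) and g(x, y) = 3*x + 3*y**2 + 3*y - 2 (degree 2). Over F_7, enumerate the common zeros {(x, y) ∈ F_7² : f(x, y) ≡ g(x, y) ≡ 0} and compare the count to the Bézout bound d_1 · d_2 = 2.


Common zeros: {(3, 6)}; count = 1; Bézout bound = 2.

deg(f) = 1, deg(g) = 2, so Bézout bound = 2.
Scan x ∈ F_7. For each x, list the y ∈ F_7 with f(x, y) ≡ 0 and those with g(x, y) ≡ 0 (mod 7); the common zeros in that column are the intersection.
  x = 0: f ≡ 0 at y ∈ {3}; g ≡ 0 at y ∈ ∅; common: ∅.
  x = 1: f ≡ 0 at y ∈ {4}; g ≡ 0 at y ∈ {1, 5}; common: ∅.
  x = 2: f ≡ 0 at y ∈ {5}; g ≡ 0 at y ∈ ∅; common: ∅.
  x = 3: f ≡ 0 at y ∈ {6}; g ≡ 0 at y ∈ {0, 6}; common: {6}.
  x = 4: f ≡ 0 at y ∈ {0}; g ≡ 0 at y ∈ {2, 4}; common: ∅.
  x = 5: f ≡ 0 at y ∈ {1}; g ≡ 0 at y ∈ {3}; common: ∅.
  x = 6: f ≡ 0 at y ∈ {2}; g ≡ 0 at y ∈ ∅; common: ∅.
Collecting: common zeros = {(3, 6)}, so the count is 1.
Comparison with the Bézout bound: 1 ≤ 2 = deg(f)·deg(g), as expected for curves with no common component (the affine F_7-count falls short of the bound because intersections may lie at infinity, over extension fields, or carry multiplicity).


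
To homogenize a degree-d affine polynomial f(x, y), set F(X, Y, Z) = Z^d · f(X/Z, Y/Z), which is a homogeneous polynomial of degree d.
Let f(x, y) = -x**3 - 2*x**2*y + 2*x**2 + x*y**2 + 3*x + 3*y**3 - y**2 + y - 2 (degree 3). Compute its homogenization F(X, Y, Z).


F(X, Y, Z) = -X**3 - 2*X**2*Y + 2*X**2*Z + X*Y**2 + 3*X*Z**2 + 3*Y**3 - Y**2*Z + Y*Z**2 - 2*Z**3

deg(f) = 3.
Substitute x = X/Z, y = Y/Z into f, then multiply by Z^3.
  monomial -1·x^3·y^0 ↦ -1·X^3·Y^0·Z^0.
  monomial -2·x^2·y^1 ↦ -2·X^2·Y^1·Z^0.
  monomial 2·x^2·y^0 ↦ 2·X^2·Y^0·Z^1.
  monomial 1·x^1·y^2 ↦ 1·X^1·Y^2·Z^0.
  monomial 3·x^1·y^0 ↦ 3·X^1·Y^0·Z^2.
  monomial 3·x^0·y^3 ↦ 3·X^0·Y^3·Z^0.
  monomial -1·x^0·y^2 ↦ -1·X^0·Y^2·Z^1.
  monomial 1·x^0·y^1 ↦ 1·X^0·Y^1·Z^2.
  monomial -2·x^0·y^0 ↦ -2·X^0·Y^0·Z^3.
Collecting: F(X, Y, Z) = -X**3 - 2*X**2*Y + 2*X**2*Z + X*Y**2 + 3*X*Z**2 + 3*Y**3 - Y**2*Z + Y*Z**2 - 2*Z**3.


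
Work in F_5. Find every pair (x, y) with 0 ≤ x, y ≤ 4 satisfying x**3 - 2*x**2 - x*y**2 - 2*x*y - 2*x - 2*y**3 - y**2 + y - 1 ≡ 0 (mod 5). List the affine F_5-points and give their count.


Affine F_5-points: {(1, 2), (2, 0), (2, 3), (3, 2), (3, 4)}; count = 5.

For each of the 25 pairs (x, y) ∈ F_5², evaluate f(x, y) mod 5. Record the zeros.
  x = 0: [0↦4, 1↦2, 2↦1, 3↦4, 4↦4]  zeros at y ∈ ∅
  x = 1: [0↦1, 1↦1, 2↦0, 3↦1, 4↦2]  zeros at y ∈ {2}
  x = 2: [0↦0, 1↦2, 2↦1, 3↦0, 4↦2]  zeros at y ∈ {0, 3}
  x = 3: [0↦2, 1↦1, 2↦0, 3↦2, 4↦0]  zeros at y ∈ {2, 4}
  x = 4: [0↦3, 1↦4, 2↦3, 3↦3, 4↦2]  zeros at y ∈ ∅
Collecting zeros: affine points = {(1, 2), (2, 0), (2, 3), (3, 2), (3, 4)}.
Total count |C(F_5)_aff| = 5.


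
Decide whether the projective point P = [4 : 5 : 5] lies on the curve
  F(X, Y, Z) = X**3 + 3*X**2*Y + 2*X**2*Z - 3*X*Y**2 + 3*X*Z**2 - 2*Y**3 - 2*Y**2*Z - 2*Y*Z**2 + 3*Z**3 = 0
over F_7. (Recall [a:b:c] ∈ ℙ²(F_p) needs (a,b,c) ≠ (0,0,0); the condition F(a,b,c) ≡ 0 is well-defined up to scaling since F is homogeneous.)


F(4,5,5) ≡ 5 (mod 7); P is NOT on the curve.

Evaluate F(4, 5, 5) term-by-term (mod 7).
  X**3 ↦ 1·64·1·1 = 64
  3*X**2*Y ↦ 3·16·5·1 = 240
  2*X**2*Z ↦ 2·16·1·5 = 160
  -3*X*Y**2 ↦ -3·4·25·1 = -300
  3*X*Z**2 ↦ 3·4·1·25 = 300
  -2*Y**3 ↦ -2·1·125·1 = -250
  -2*Y**2*Z ↦ -2·1·25·5 = -250
  -2*Y*Z**2 ↦ -2·1·5·25 = -250
  3*Z**3 ↦ 3·1·1·125 = 375
Sum: F(4, 5, 5) = (64) + (240) + (160) + (-300) + (300) + (-250) + (-250) + (-250) + (375) = 89.
Reducing mod 7: 89 ≡ 5 (mod 7).
Since F(a, b, c) ≡ 5 ≠ 0 (mod 7), P does NOT lie on the curve.


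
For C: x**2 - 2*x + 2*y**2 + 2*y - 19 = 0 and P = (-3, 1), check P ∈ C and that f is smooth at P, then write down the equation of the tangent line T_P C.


Tangent line at P: -8*x + 6*y - 30 = 0.

Step 1: f(-3, 1) = 0, so P lies on C.
Step 2: partial derivatives
  f_x(x, y) = 2*x - 2, f_y(x, y) = 4*y + 2.
  f_x(P) = -8, f_y(P) = 6 (gradient nonzero, so P is smooth).
Step 3: tangent line at P: -8·(x − -3) + 6·(y − 1) = 0.
Expanding: -8*x + 6*y - 30 = 0.


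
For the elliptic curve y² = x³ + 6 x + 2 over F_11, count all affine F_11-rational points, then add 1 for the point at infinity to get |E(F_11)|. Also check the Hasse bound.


Affine points = {(1, 3), (1, 8), (2, 0), (3, 5), (3, 6), (5, 5), (5, 6), (6, 1), (6, 10), (8, 1), (8, 10), (9, 2), (9, 9)}; affine count = 13; |E(F_11)| = 14.

Discriminant check: Δ ∝ 4a³ + 27b² = 4·6³ + 27·2² = 4·216 + 27·4 ≡ 4 (mod 11). Nonzero ⇒ E is nonsingular.
For each x ∈ F_11, compute rhs = x³ + 6·x + 2 mod 11, then count y ∈ F_11 with y² ≡ rhs.
  x = 0: rhs = 2, matching y values: none (0 points).
  x = 1: rhs = 9, matching y values: 3, 8 (2 points).
  x = 2: rhs = 0, matching y values: 0 (1 points).
  x = 3: rhs = 3, matching y values: 5, 6 (2 points).
  x = 4: rhs = 2, matching y values: none (0 points).
  x = 5: rhs = 3, matching y values: 5, 6 (2 points).
  x = 6: rhs = 1, matching y values: 1, 10 (2 points).
  x = 7: rhs = 2, matching y values: none (0 points).
  x = 8: rhs = 1, matching y values: 1, 10 (2 points).
  x = 9: rhs = 4, matching y values: 2, 9 (2 points).
  x = 10: rhs = 6, matching y values: none (0 points).
Total affine count: 13.
Full point count |E(F_11)| = 13 + 1 = 14.
Hasse bound: |14 − (11+1)| = |2| = 2 ≤ 2√11 ≈ 6.6332 ✓.
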